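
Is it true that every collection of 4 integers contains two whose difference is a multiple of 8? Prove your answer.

Consider the 4 integers 20, 21, 22, 23. They lie in distinct residue classes modulo 8, since 4 ≤ 8.
No two share a residue, so no pair has difference divisible by 8; the claim fails for this set.

No; for instance {20, 21, 22, 23} is a counterexample.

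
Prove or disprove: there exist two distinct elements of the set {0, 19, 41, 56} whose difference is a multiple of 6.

No such pair exists.

Two integers differ by a multiple of 6 exactly when they have the same residue mod 6. The residues are 0↦0, 19↦1, 41↦5, 56↦2.
All 4 residues are distinct, so no two elements differ by a multiple of 6.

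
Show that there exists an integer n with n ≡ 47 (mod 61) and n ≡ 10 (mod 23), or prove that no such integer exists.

The moduli 61 and 23 are coprime, so by the Chinese Remainder Theorem a unique solution modulo 1403 exists.
Any solution of the first congruence is n = 47 + 61t; substituting into the second, 61t ≡ 10 − 47 ≡ 9 (mod 23).
61 ≡ 15 (mod 23), so this reads 15t ≡ 9 (mod 23). To invert 15 modulo 23: 23 = 1·15 + 8, 15 = 1·8 + 7, 8 = 1·7 + 1, 7 = 7·1 + 0, and unwinding, 1 = 8 − 1·7 = 8 − (15 − 1·8) = −15 + 2·8 = −15 + 2·(23 − 1·15) = 2·23 − 3·15. Thus 15⁻¹ ≡ -3 ≡ 20 (mod 23).
Therefore t ≡ 20·9 = 180 ≡ 19 (mod 23).
With t = 19: n = 47 + 61·19 = 1206.
Check: 1206 mod 61 = 47, 1206 mod 23 = 10. ✓

n = 1206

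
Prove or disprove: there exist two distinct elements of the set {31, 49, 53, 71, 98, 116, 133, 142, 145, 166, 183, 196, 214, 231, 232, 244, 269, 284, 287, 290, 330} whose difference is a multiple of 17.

Both 31 and 116 leave remainder 14 on division by 17; their difference 85 = 5·17 is a multiple of 17.

The pair (31, 116) works.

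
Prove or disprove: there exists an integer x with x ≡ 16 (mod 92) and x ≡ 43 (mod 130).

No, no such integer exists.

Both moduli are multiples of 2 = gcd(92, 130), so any solution would satisfy x ≡ 16 and x ≡ 43 modulo 2 simultaneously.
However 16 ≡ 0 and 43 ≡ 1 (mod 2), and 0 ≠ 1.
So no integer satisfies both congruences.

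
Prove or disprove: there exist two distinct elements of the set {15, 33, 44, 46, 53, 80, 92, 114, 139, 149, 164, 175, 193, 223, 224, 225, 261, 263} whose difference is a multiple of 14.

15 and 225 are such a pair.

15 mod 14 = 1 and 225 mod 14 = 1, so 225 − 15 = 210 = 15·14.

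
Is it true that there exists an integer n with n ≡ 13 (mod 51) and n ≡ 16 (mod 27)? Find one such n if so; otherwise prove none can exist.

gcd(51, 27) = 3. A simultaneous solution exists iff 13 ≡ 16 (mod 3); here 13 mod 3 = 1 = 16 mod 3, so it does.
Put n = 13 + 51t, so we need 51t ≡ 3 (mod 27), equivalently (divide by 3) 17t ≡ 1 (mod 9).
17 ≡ 8 (mod 9), so this reads 8t ≡ 1 (mod 9). Note 8·8 = 64 ≡ 1 (mod 9) (as 64 − 1 = 7·9), so 8⁻¹ ≡ 8.
Therefore t ≡ 8·1 = 8 (mod 9).
Then n = 13 + 51·8 = 421.
Verify: 421 = 8·51 + 13 and 421 = 15·27 + 16. ✓

n = 421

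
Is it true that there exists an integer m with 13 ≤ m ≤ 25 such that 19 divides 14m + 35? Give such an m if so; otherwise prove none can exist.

The values of 14m + 35 for m = 13, 14, …, 25 are 217, 231, 245, 259, 273, 287, 301, 315, 329, 343, 357, 371, 385; reduced mod 19 these are 8, 3, 17, 12, 7, 2, 16, 11, 6, 1, 15, 10, 5.
The residue 0 does not occur, so no m in [13, 25] makes 14m + 35 a multiple of 19.

No such integer m in that range exists.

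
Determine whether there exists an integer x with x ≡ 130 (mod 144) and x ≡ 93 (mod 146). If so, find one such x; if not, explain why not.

gcd(144, 146) = 2. If x ≡ 130 (mod 144) and x ≡ 93 (mod 146), then x ≡ 130 (mod 2) and x ≡ 93 (mod 2).
These are incompatible: 130 − 93 = 37 is not divisible by 2.
So no integer satisfies both congruences.

There is no such integer.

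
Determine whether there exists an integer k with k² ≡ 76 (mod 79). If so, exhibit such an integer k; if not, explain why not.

Take k = 47. Then 47² = 2209 = 27·79 + 76, so 47² ≡ 76 (mod 79).

k = 47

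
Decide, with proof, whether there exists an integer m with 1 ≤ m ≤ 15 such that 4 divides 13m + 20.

m = 4

For m = 1, 2, 3 the values 33, 46, 59 are not multiples of 4. At m = 4 we get 13·4 + 20 = 72, and 72 = 4·18.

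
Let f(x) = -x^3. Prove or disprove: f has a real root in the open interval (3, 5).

f has no root in that interval.

f(3) = -27 and f(5) = -125, both negative, so a sign-change argument is unavailable; we show f keeps this sign on the whole interval.
Shift to the endpoint 3: with x = 3 + u (0 < u < 2), one computes f(3 + u) = -u^3 - 9u^2 - 27u - 27.
The nonzero coefficients here are all negative, so for u > 0 every term is negative (or zero), and the constant term -27 is strictly negative.
So f is strictly negative on (3, 5); no root exists in the interval.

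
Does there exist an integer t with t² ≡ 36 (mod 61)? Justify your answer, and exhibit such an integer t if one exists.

Take t = 6. Then 6² = 36, and since 0 ≤ 36 < 61 this is already reduced: 6² ≡ 36 (mod 61).

t = 6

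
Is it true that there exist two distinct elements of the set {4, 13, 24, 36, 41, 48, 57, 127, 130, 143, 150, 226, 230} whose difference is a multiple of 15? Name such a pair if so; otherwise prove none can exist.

There is no such pair.

Two integers differ by a multiple of 15 exactly when they have the same residue mod 15. The residues are 4↦4, 13↦13, 24↦9, 36↦6, 41↦11, 48↦3, 57↦12, 127↦7, 130↦10, 143↦8, 150↦0, 226↦1, 230↦5.
These 13 residues are pairwise different, hence no difference of two elements is divisible by 15.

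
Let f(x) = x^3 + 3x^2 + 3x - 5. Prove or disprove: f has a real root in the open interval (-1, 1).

f(-1) = -6 and f(1) = 2, which have opposite signs.
f is continuous everywhere (it is a polynomial), in particular on [-1, 1].
By the Intermediate Value Theorem, f takes the value 0 somewhere in the open interval.

Such a root exists.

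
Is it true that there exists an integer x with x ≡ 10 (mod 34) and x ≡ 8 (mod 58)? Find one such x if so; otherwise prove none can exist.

x = 588

The moduli are not coprime: gcd(34, 58) = 2. Compatibility requires 2 ∣ (8 − 10) = -2, which holds, so solutions exist.
Write x = 10 + 34t. Then 34t ≡ 8 − 10 ≡ 56 (mod 58); dividing through by 2 gives 17t ≡ 28 (mod 29).
Invert 17 mod 29 by the Euclidean algorithm: 29 = 1·17 + 12, 17 = 1·12 + 5, 12 = 2·5 + 2, 5 = 2·2 + 1, 2 = 2·1 + 0; back-substituting, 1 = 5 − 2·2 = 5 − 2·(12 − 2·5) = −2·12 + 5·5 = −2·12 + 5·(17 − 1·12) = 5·17 − 7·12 = 5·17 − 7·(29 − 1·17) = −7·29 + 12·17. Hence 17·12 ≡ 1, so 17⁻¹ ≡ 12 (mod 29).
Therefore t ≡ 12·28 = 336 ≡ 17 (mod 29).
Then x = 10 + 34·17 = 588.
Check: 588 mod 34 = 10, 588 mod 58 = 8. ✓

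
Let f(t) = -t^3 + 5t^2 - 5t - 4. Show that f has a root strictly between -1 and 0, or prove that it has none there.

f(-1) = 7 and f(0) = -4, which have opposite signs.
Since f is a polynomial it is continuous on [-1, 0].
By the Intermediate Value Theorem f must vanish at some point of (-1, 0).

Yes, f has a root in the interval.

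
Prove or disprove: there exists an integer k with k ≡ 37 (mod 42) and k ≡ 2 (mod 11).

Since 42 and 11 share no common factor, CRT says the pair of congruences has a solution (unique mod 462).
Write k = 37 + 42t and require 37 + 42t ≡ 2 (mod 11), i.e. 42t ≡ 9 (mod 11).
42 ≡ 9 (mod 11), so this reads 9t ≡ 9 (mod 11). To invert 9 modulo 11: 11 = 1·9 + 2, 9 = 4·2 + 1, 2 = 2·1 + 0, and unwinding, 1 = 9 − 4·2 = 9 − 4·(11 − 1·9) = −4·11 + 5·9. Thus 9⁻¹ ≡ 5 (mod 11).
Multiplying by 5: t ≡ 5·9 = 45 ≡ 1 (mod 11).
Taking t = 1 gives k = 37 + 42·1 = 79.
Indeed 79 ≡ 37 (mod 42) and 79 ≡ 2 (mod 11).

k = 79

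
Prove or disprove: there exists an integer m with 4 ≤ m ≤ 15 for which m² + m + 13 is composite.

At m = 11: 11² + 11 + 13 = 145 = 5·29, which is composite.

m = 11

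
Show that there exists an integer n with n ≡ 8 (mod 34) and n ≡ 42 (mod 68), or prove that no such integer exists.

n = 42

The moduli are not coprime: gcd(34, 68) = 34. Compatibility requires 34 ∣ (42 − 8) = 34, which holds, so solutions exist.
List candidates n ≡ 8 (mod 34): 8, 42. Modulo 68 these are 8, 42; 42 gives 42 as required.
Verify: 42 = 1·34 + 8 and 42 = 0·68 + 42. ✓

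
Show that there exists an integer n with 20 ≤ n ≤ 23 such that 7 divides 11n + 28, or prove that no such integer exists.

At n = 20 the value 248 is not a multiple of 7. Try n = 21: 11·21 + 28 = 259 = 37·7, which is divisible by 7.

n = 21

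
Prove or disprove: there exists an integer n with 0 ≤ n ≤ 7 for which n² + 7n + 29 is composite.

The values for n = 0, 1, …, 7 are 29, 37, 47, 59, 73, 89, 107, 127, and each of these is prime.
So no value in the range makes the expression composite.

There is no such integer n in that range.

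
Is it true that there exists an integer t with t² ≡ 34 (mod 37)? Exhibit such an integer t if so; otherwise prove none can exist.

t = 16

t = 16 works: 16² = 256, and 256 − 34 = 222 = 6·37.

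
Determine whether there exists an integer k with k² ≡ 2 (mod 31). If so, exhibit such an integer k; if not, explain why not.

k = 23

k = 23 works: 23² = 529, and 529 − 2 = 527 = 17·31.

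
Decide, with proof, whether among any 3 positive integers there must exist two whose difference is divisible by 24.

Try 3 consecutive integers, 11, 12, 13. Their remainders mod 24 are 11, 12, 13 — pairwise different, as any 3 ≤ 24 consecutive integers have distinct residues.
Any two of them differ by at most 2 < 24 and by at least 1, so no difference is a multiple of 24.

No; for instance {11, 12, 13} is a counterexample.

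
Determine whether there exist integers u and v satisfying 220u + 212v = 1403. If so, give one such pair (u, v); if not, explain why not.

No, no such integers exist.

gcd(220, 212) = 4, so every integer of the form 220u + 212v is a multiple of 4.
However 1403 leaves remainder 3 on division by 4.
Hence no integers u, v satisfy the equation.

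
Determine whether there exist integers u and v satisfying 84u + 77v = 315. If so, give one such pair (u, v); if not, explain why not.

Since gcd(84, 77) = 7 and 315 = 7·45, Bézout's identity guarantees a solution.
Dividing through by 7 reduces the equation to 12u + 11v = 45.
Run the Euclidean algorithm on 12 and 11: 12 = 1·11 + 1, 11 = 11·1 + 0.
Back-substituting, 1 = 12 − 1·11; that is, 12·1 + 11·(-1) = 1.
Scaling by 45 gives the particular solution (u, v) = (45, -45).
Subtracting 4·11 from u and adding 4·12 to v gives the tidier solution (1, 3).
Indeed 84·1 + 77·3 = 84 + 231 = 315.

u = 1, v = 3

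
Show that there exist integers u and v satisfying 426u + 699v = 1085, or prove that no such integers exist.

No, no such integers exist.

gcd(426, 699) = 3, so every integer of the form 426u + 699v is a multiple of 3.
But 1085 is not a multiple of 3 (it leaves remainder 2).
Hence no integers u, v satisfy the equation.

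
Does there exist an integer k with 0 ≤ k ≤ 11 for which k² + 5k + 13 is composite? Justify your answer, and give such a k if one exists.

k = 11

At k = 11: 11² + 5·11 + 13 = 189 = 3·63, which is composite.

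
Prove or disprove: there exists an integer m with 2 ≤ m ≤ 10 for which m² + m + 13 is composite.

At m = 4: 4² + 4 + 13 = 33 = 3·11, which is composite.

m = 4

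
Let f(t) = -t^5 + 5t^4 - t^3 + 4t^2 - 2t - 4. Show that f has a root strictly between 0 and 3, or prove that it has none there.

Yes, f has a root in the interval.

f(0) = -4 and f(3) = 161, which have opposite signs.
Since f is a polynomial it is continuous on [0, 3].
By the Intermediate Value Theorem, f takes the value 0 somewhere in the open interval.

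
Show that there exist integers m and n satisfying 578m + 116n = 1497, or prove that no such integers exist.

No, no such integers exist.

Both 578 and 116 are divisible by gcd(578, 116) = 2, hence so is any combination 578m + 116n.
However 1497 leaves remainder 1 on division by 2.
So the equation is unsolvable over ℤ.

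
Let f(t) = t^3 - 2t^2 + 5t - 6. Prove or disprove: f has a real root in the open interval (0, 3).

f(0) = -6 and f(3) = 18, which have opposite signs.
As a polynomial, f is continuous on every closed interval.
By the Intermediate Value Theorem f must vanish at some point of (0, 3).

Such a root exists.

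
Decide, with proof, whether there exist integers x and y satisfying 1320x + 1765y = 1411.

No, no such integers exist.

gcd(1320, 1765) = 5, so every integer of the form 1320x + 1765y is a multiple of 5.
But 1411 is not a multiple of 5 (it leaves remainder 1).
Therefore 1320x + 1765y = 1411 has no solution in integers.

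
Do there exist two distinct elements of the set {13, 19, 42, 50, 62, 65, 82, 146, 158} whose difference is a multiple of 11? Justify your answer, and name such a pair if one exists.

Reduce each element modulo 11: 13↦2, 19↦8, 42↦9, 50↦6, 62↦7, 65↦10, 82↦5, 146↦3, 158↦4.
All 9 residues are distinct, so no two elements differ by a multiple of 11.

No such pair exists.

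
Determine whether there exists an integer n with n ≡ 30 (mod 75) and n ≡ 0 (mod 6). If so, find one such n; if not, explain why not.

The moduli are not coprime: gcd(75, 6) = 3. Compatibility requires 3 ∣ (0 − 30) = -30, which holds, so solutions exist.
The smallest candidate n = 30 works directly: 30 ≡ 0 (mod 6).
Verify: 30 = 0·75 + 30 and 30 = 5·6 + 0. ✓

n = 30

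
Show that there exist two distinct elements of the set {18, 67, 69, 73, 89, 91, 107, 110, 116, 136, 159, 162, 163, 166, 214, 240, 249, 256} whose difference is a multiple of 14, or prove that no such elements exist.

18 mod 14 = 4 and 116 mod 14 = 4, so 116 − 18 = 98 = 7·14.

18 and 116 are such a pair.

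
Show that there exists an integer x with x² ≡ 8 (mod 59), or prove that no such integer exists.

There is no such integer.

59 is prime, so by Euler's criterion 8 is a square mod 59 iff 8^((59−1)/2) = 8^29 ≡ 1 (mod 59).
Repeated squaring mod 59: 8^2 = 64 ≡ 5; 8^4 ≡ 5² = 25 ≡ 25; 8^8 ≡ 25² = 625 ≡ 35; 8^16 ≡ 35² = 1225 ≡ 45.
Since 29 = 16 + 8 + 4 + 1, 8^29 ≡ 45 · 35 · 25 · 8; multiplying out mod 59: 45·35 = 1575 ≡ 41, then 41·25 = 1025 ≡ 22, then 22·8 = 176 ≡ 58. Thus 8^29 ≡ 58 ≡ −1 (mod 59).
The value −1 means 8 is a non-residue modulo 59, so x² ≡ 8 (mod 59) is impossible.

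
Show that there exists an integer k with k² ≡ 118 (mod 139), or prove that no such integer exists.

k = 37

Take k = 37. Then 37² = 1369 = 9·139 + 118, so 37² ≡ 118 (mod 139).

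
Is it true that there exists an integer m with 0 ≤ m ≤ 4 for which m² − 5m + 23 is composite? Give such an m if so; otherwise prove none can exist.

There is no such integer m in that range.

The values for m = 0, 1, …, 4 are 23, 19, 17, 17, 19, and each of these is prime.
So no value in the range makes the expression composite.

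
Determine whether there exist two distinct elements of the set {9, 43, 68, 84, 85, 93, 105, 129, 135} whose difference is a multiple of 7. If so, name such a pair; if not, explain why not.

Yes: 9 and 93.

Both 9 and 93 leave remainder 2 on division by 7; their difference 84 = 12·7 is a multiple of 7.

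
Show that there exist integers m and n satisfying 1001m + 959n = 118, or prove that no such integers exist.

Both 1001 and 959 are divisible by gcd(1001, 959) = 7, hence so is any combination 1001m + 959n.
But 118 = 7·16 + 6, so 7 ∤ 118.
Hence no integers m, n satisfy the equation.

No such integers exist.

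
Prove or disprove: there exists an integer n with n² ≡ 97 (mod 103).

n = 32

n = 32 works: 32² = 1024, and 1024 − 97 = 927 = 9·103.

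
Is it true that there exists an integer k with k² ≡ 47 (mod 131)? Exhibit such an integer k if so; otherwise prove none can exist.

There is no such integer.

Apply Euler's criterion with the prime 131: 47 is a quadratic residue iff 47^65 ≡ 1 (mod 131), and a non-residue iff it is ≡ −1.
Repeated squaring mod 131: 47^2 = 2209 ≡ 113; 47^4 ≡ 113² = 12769 ≡ 62; 47^8 ≡ 62² = 3844 ≡ 45; 47^16 ≡ 45² = 2025 ≡ 60; 47^32 ≡ 60² = 3600 ≡ 63; 47^64 ≡ 63² = 3969 ≡ 39.
Since 65 = 64 + 1, 47^65 ≡ 39 · 47; multiplying out mod 131: 39·47 = 1833 ≡ 130. Thus 47^65 ≡ 130 ≡ −1 (mod 131).
The value −1 means 47 is a non-residue modulo 131, so k² ≡ 47 (mod 131) is impossible.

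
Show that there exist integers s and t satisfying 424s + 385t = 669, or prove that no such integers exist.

424 and 385 are coprime, so 424s + 385t ranges over all of ℤ.
Run the Euclidean algorithm on 424 and 385: 424 = 1·385 + 39, 385 = 9·39 + 34, 39 = 1·34 + 5, 34 = 6·5 + 4, 5 = 1·4 + 1, 4 = 4·1 + 0.
Unwinding: 1 = 5 − 1·4 = 5 − (34 − 6·5) = −34 + 7·5 = −34 + 7·(39 − 1·34) = 7·39 − 8·34 = 7·39 − 8·(385 − 9·39) = −8·385 + 79·39 = −8·385 + 79·(424 − 1·385) = 79·424 − 87·385, i.e. 424·79 + 385·(-87) = 1.
Scaling by 669 gives the particular solution (s, t) = (52851, -58203).
Shifting by a multiple of (385, −424) keeps it a solution: s = 52851 − 137·385 = 106, t = -58203 + 137·424 = -115.
Indeed 424·106 + 385·(-115) = 44944 − 44275 = 669.

s = 106, t = -115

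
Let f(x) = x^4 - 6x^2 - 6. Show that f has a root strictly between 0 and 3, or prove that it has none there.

Yes, f has a root in the interval.

f(0) = -6 and f(3) = 21, which have opposite signs.
Since f is a polynomial it is continuous on [0, 3].
By the Intermediate Value Theorem f must vanish at some point of (0, 3).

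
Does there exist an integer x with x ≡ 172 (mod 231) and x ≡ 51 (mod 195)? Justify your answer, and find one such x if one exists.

Reduce both congruences modulo 3, which divides 231 and 195: they say x ≡ 172 (mod 3) and x ≡ 51 (mod 3).
However 172 ≡ 1 and 51 ≡ 0 (mod 3), and 1 ≠ 0.
Hence the system has no solution.

There is no such integer.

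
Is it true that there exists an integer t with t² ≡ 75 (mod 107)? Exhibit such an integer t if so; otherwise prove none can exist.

t = 90

Take t = 90. Then 90² = 8100 = 75·107 + 75, so 90² ≡ 75 (mod 107).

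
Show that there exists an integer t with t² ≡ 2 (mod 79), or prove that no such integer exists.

t = 70

t = 70 works: 70² = 4900, and 4900 − 2 = 4898 = 62·79.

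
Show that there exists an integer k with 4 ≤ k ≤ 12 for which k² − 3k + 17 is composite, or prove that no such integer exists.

At k = 11: 11² − 3·11 + 17 = 105 = 3·35, which is composite.

k = 11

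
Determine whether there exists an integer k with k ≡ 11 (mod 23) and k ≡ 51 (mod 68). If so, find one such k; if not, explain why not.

k = 1207

Since 23 and 68 share no common factor, CRT says the pair of congruences has a solution (unique mod 1564).
Write k = 11 + 23t and require 11 + 23t ≡ 51 (mod 68), i.e. 23t ≡ 40 (mod 68).
To invert 23 modulo 68: 68 = 2·23 + 22, 23 = 1·22 + 1, 22 = 22·1 + 0, and unwinding, 1 = 23 − 1·22 = 23 − (68 − 2·23) = −68 + 3·23. Thus 23⁻¹ ≡ 3 (mod 68).
Multiplying by 3: t ≡ 3·40 = 120 ≡ 52 (mod 68).
Taking t = 52 gives k = 11 + 23·52 = 1207.
Check: 1207 mod 23 = 11, 1207 mod 68 = 51. ✓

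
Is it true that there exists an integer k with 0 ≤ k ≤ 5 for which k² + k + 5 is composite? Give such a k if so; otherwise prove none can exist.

At k = 5: 5² + 5 + 5 = 35 = 5·7, which is composite.

k = 5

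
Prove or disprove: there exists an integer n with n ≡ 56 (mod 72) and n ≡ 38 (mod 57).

gcd(72, 57) = 3. A simultaneous solution exists iff 56 ≡ 38 (mod 3); here 56 mod 3 = 2 = 38 mod 3, so it does.
Put n = 56 + 72t, so we need 72t ≡ 39 (mod 57), equivalently (divide by 3) 24t ≡ 13 (mod 19).
24 ≡ 5 (mod 19), so this reads 5t ≡ 13 (mod 19). To invert 5 modulo 19: 19 = 3·5 + 4, 5 = 1·4 + 1, 4 = 4·1 + 0, and unwinding, 1 = 5 − 1·4 = 5 − (19 − 3·5) = −19 + 4·5. Thus 5⁻¹ ≡ 4 (mod 19).
Multiplying by 4: t ≡ 4·13 = 52 ≡ 14 (mod 19).
Then n = 56 + 72·14 = 1064.
Indeed 1064 ≡ 56 (mod 72) and 1064 ≡ 38 (mod 57).

n = 1064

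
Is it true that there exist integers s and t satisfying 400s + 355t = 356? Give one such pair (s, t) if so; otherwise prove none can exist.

No such integers exist.

gcd(400, 355) = 5, so every integer of the form 400s + 355t is a multiple of 5.
But 356 = 5·71 + 1, so 5 ∤ 356.
Therefore 400s + 355t = 356 has no solution in integers.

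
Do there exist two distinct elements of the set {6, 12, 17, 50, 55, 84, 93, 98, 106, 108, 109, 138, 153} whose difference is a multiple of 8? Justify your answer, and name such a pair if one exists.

Both 12 and 84 leave remainder 4 on division by 8; their difference 72 = 9·8 is a multiple of 8.

The pair (12, 84) works.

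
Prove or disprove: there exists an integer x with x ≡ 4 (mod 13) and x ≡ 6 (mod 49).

gcd(13, 49) = 1, so the Chinese Remainder Theorem guarantees exactly one residue class mod 637 satisfying both.
Any solution of the first congruence is x = 4 + 13t; substituting into the second, 13t ≡ 6 − 4 ≡ 2 (mod 49).
Note 13·34 = 442 ≡ 1 (mod 49) (as 442 − 1 = 9·49), so 13⁻¹ ≡ 34.
Multiplying by 34: t ≡ 34·2 = 68 ≡ 19 (mod 49).
With t = 19: x = 4 + 13·19 = 251.
Indeed 251 ≡ 4 (mod 13) and 251 ≡ 6 (mod 49).

x = 251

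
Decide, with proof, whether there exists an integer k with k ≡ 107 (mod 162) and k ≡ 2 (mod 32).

Reduce both congruences modulo 2, which divides 162 and 32: they say k ≡ 107 (mod 2) and k ≡ 2 (mod 2).
These are incompatible: 107 − 2 = 105 is not divisible by 2.
Hence the system has no solution.

No, no such integer exists.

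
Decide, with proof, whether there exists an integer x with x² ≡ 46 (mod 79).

Take x = 58. Then 58² = 3364 = 42·79 + 46, so 58² ≡ 46 (mod 79).

x = 58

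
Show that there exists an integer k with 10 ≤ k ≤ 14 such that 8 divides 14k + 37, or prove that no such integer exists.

At k = 10, 14·10 + 37 = 177 ≡ 1 (mod 8), and each step in k adds 14 ≡ 6 (mod 8), giving residues 1, 7, 5, 3, 1 for k = 10, 11, …, 14.
The residue 0 does not occur, so no k in [10, 14] makes 14k + 37 a multiple of 8.

There is no such integer k in that range.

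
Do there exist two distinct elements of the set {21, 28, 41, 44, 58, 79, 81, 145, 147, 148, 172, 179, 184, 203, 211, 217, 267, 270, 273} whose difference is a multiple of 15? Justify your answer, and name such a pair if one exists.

21 mod 15 = 6 and 81 mod 15 = 6, so 81 − 21 = 60 = 4·15.

21 and 81 are such a pair.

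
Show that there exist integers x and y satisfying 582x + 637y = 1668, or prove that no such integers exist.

582 and 637 are coprime, so 582x + 637y ranges over all of ℤ.
Run the Euclidean algorithm on 637 and 582: 637 = 1·582 + 55, 582 = 10·55 + 32, 55 = 1·32 + 23, 32 = 1·23 + 9, 23 = 2·9 + 5, 9 = 1·5 + 4, 5 = 1·4 + 1, 4 = 4·1 + 0.
Working back up the chain: 1 = 5 − 1·4 = 5 − (9 − 1·5) = −9 + 2·5 = −9 + 2·(23 − 2·9) = 2·23 − 5·9 = 2·23 − 5·(32 − 1·23) = −5·32 + 7·23 = −5·32 + 7·(55 − 1·32) = 7·55 − 12·32 = 7·55 − 12·(582 − 10·55) = −12·582 + 127·55 = −12·582 + 127·(637 − 1·582) = 127·637 − 139·582. So 582·(-139) + 637·127 = 1.
Multiplying through by 1668: x = (-139)·1668 = -231852, y = 127·1668 = 211836 is a solution.
The general solution is x = -231852 + 637k, y = 211836 − 582k; taking k = 364 gives the smaller pair x = 16, y = -12.
Indeed 582·16 + 637·(-12) = 9312 − 7644 = 1668.

x = 16, y = -12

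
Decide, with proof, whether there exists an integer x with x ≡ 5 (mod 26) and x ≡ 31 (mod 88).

Here gcd(26, 88) = 2, and both 5 and 31 leave remainder 1 mod 2, so the system is consistent.
The integers ≡ 5 (mod 26) are 5, 31, …; their remainders mod 88 are 5, 31, so x = 31 is the first that is ≡ 31 (mod 88).
Check: 31 mod 26 = 5, 31 mod 88 = 31. ✓

x = 31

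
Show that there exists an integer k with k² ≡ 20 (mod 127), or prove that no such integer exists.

No such integer exists.

Apply Euler's criterion with the prime 127: 20 is a quadratic residue iff 20^63 ≡ 1 (mod 127), and a non-residue iff it is ≡ −1.
Repeated squaring mod 127: 20^2 = 400 ≡ 19; 20^4 ≡ 19² = 361 ≡ 107; 20^8 ≡ 107² = 11449 ≡ 19; 20^16 ≡ 19² = 361 ≡ 107; 20^32 ≡ 107² = 11449 ≡ 19.
Since 63 = 32 + 16 + 8 + 4 + 2 + 1, 20^63 ≡ 19 · 107 · 19 · 107 · 19 · 20; multiplying out mod 127: 19·107 = 2033 ≡ 1, then 1·19 = 19 ≡ 19, then 19·107 = 2033 ≡ 1, then 1·19 = 19 ≡ 19, then 19·20 = 380 ≡ 126. Thus 20^63 ≡ 126 ≡ −1 (mod 127).
The value −1 means 20 is a non-residue modulo 127, so k² ≡ 20 (mod 127) is impossible.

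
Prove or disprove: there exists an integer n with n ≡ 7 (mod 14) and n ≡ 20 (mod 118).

Both moduli are multiples of 2 = gcd(14, 118), so any solution would satisfy n ≡ 7 and n ≡ 20 modulo 2 simultaneously.
These are incompatible: 7 − 20 = -13 is not divisible by 2.
So no integer satisfies both congruences.

No, no such integer exists.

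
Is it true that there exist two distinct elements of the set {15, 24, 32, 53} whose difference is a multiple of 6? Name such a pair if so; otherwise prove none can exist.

Residues mod 6: 15↦3, 24↦0, 32↦2, 53↦5.
No residue repeats among the 4 elements, so no pair has difference ≡ 0 (mod 6).

No such pair exists.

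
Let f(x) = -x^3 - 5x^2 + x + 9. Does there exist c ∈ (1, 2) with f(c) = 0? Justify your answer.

f(1) = 4 and f(2) = -17, which have opposite signs.
Since f is a polynomial it is continuous on [1, 2].
By the Intermediate Value Theorem, f takes the value 0 somewhere in the open interval.

Yes, f has a root in the interval.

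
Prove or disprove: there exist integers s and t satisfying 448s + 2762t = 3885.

No such integers exist.

gcd(448, 2762) = 2, so every integer of the form 448s + 2762t is a multiple of 2.
However 3885 leaves remainder 1 on division by 2.
So the equation is unsolvable over ℤ.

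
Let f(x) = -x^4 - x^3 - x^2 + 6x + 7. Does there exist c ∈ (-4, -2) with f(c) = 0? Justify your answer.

No such root exists.

f(-4) = -225 and f(-2) = -17, both negative, so a sign-change argument is unavailable; we show f keeps this sign on the whole interval.
Substitute x = -2 − u, where 0 < u < 2 on the interval. Expanding, f(-2 − u) = -u^4 - 7u^3 - 19u^2 - 30u - 17.
All 5 nonzero coefficients of this polynomial in u are negative; hence for u > 0 the value is a sum of negative terms (the constant -17 among them).
So f is strictly negative on (-4, -2); no root exists in the interval.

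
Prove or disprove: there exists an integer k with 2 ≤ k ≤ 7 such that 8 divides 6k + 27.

The values of 6k + 27 for k = 2, 3, …, 7 are 39, 45, 51, 57, 63, 69; reduced mod 8 these are 7, 5, 3, 1, 7, 5.
None is 0, so 8 never divides 6k + 27 on this range.

No, no such integer k in that range exists.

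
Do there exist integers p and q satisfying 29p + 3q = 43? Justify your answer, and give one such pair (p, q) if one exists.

p = 2, q = -5

29 and 3 are coprime, so 29p + 3q ranges over all of ℤ.
Dividing repeatedly: 29 = 9·3 + 2, 3 = 1·2 + 1, 2 = 2·1 + 0.
Unwinding: 1 = 3 − 1·2 = 3 − (29 − 9·3) = −29 + 10·3, i.e. 29·(-1) + 3·10 = 1.
Scaling by 43 gives the particular solution (p, q) = (-43, 430).
Shifting by a multiple of (3, −29) keeps it a solution: p = -43 + 15·3 = 2, q = 430 − 15·29 = -5.
Check: 29·2 + 3·(-5) = 58 − 15 = 43. ✓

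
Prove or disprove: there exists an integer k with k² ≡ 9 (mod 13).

Take k = 3. Then 3² = 9, and since 0 ≤ 9 < 13 this is already reduced: 3² ≡ 9 (mod 13).

k = 3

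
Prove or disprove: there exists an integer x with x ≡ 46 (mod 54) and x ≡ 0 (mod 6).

No, no such integer exists.

Reduce both congruences modulo 6, which divides 54 and 6: they say x ≡ 46 (mod 6) and x ≡ 0 (mod 6).
However 46 ≡ 4 and 0 ≡ 0 (mod 6), and 4 ≠ 0.
Therefore no such x exists.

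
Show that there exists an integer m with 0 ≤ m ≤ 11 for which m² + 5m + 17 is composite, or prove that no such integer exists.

m = 9

At m = 9: 9² + 5·9 + 17 = 143 = 11·13, which is composite.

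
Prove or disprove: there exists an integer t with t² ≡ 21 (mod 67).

t = 50

t = 50 works: 50² = 2500, and 2500 − 21 = 2479 = 37·67.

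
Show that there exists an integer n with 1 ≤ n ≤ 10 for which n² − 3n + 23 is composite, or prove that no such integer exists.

n = 7

At n = 7: 7² − 3·7 + 23 = 51 = 3·17, which is composite.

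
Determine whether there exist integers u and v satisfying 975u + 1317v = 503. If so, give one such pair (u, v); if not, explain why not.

Any value of 975u + 1317v is a multiple of gcd(975, 1317) = 3.
However 503 leaves remainder 2 on division by 3.
Hence no integers u, v satisfy the equation.

There are no such integers.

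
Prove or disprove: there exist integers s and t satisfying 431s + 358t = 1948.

s = 164, t = -192

431 and 358 are coprime, so 431s + 358t ranges over all of ℤ.
Dividing repeatedly: 431 = 1·358 + 73, 358 = 4·73 + 66, 73 = 1·66 + 7, 66 = 9·7 + 3, 7 = 2·3 + 1, 3 = 3·1 + 0.
Unwinding: 1 = 7 − 2·3 = 7 − 2·(66 − 9·7) = −2·66 + 19·7 = −2·66 + 19·(73 − 1·66) = 19·73 − 21·66 = 19·73 − 21·(358 − 4·73) = −21·358 + 103·73 = −21·358 + 103·(431 − 1·358) = 103·431 − 124·358, i.e. 431·103 + 358·(-124) = 1.
Scaling by 1948 gives the particular solution (s, t) = (200644, -241552).
Subtracting 560·358 from s and adding 560·431 to t gives the tidier solution (164, -192).
Check: 431·164 + 358·(-192) = 70684 − 68736 = 1948. ✓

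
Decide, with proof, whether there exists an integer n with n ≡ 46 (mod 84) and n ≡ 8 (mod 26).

n = 970

gcd(84, 26) = 2. A simultaneous solution exists iff 46 ≡ 8 (mod 2); here 46 mod 2 = 0 = 8 mod 2, so it does.
Write n = 46 + 84t. Then 84t ≡ 8 − 46 ≡ 14 (mod 26); dividing through by 2 gives 42t ≡ 7 (mod 13).
42 ≡ 3 (mod 13), so this reads 3t ≡ 7 (mod 13). Since 3·9 = 27 = 2·13 + 1, the inverse of 3 mod 13 is 9.
Therefore t ≡ 9·7 = 63 ≡ 11 (mod 13).
Then n = 46 + 84·11 = 970.
Indeed 970 ≡ 46 (mod 84) and 970 ≡ 8 (mod 26).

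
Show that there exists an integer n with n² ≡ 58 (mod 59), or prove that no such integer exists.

59 is prime, so by Euler's criterion 58 is a square mod 59 iff 58^((59−1)/2) = 58^29 ≡ 1 (mod 59).
Squaring successively (mod 59): 58^2 = 3364 ≡ 1; 58^4 ≡ 1² = 1 ≡ 1; 58^8 ≡ 1² = 1 ≡ 1; 58^16 ≡ 1² = 1 ≡ 1.
Since 29 = 16 + 8 + 4 + 1, 58^29 ≡ 1 · 1 · 1 · 58; multiplying out mod 59: 1·1 = 1 ≡ 1, then 1·1 = 1 ≡ 1, then 1·58 = 58 ≡ 58. Thus 58^29 ≡ 58 ≡ −1 (mod 59).
The value −1 means 58 is a non-residue modulo 59, so n² ≡ 58 (mod 59) is impossible.

No, no such integer exists.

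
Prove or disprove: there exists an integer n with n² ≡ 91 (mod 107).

No such integer exists.

107 is prime, so by Euler's criterion 91 is a square mod 107 iff 91^((107−1)/2) = 91^53 ≡ 1 (mod 107).
Repeated squaring mod 107: 91^2 = 8281 ≡ 42; 91^4 ≡ 42² = 1764 ≡ 52; 91^8 ≡ 52² = 2704 ≡ 29; 91^16 ≡ 29² = 841 ≡ 92; 91^32 ≡ 92² = 8464 ≡ 11.
Since 53 = 32 + 16 + 4 + 1, 91^53 ≡ 11 · 92 · 52 · 91; multiplying out mod 107: 11·92 = 1012 ≡ 49, then 49·52 = 2548 ≡ 87, then 87·91 = 7917 ≡ 106. Thus 91^53 ≡ 106 ≡ −1 (mod 107).
The value −1 means 91 is a non-residue modulo 107, so n² ≡ 91 (mod 107) is impossible.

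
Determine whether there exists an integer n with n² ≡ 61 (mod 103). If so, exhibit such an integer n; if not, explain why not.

n = 24 works: 24² = 576, and 576 − 61 = 515 = 5·103.

n = 24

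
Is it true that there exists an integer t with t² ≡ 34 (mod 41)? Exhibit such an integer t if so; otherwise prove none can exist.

Apply Euler's criterion with the prime 41: 34 is a quadratic residue iff 34^20 ≡ 1 (mod 41), and a non-residue iff it is ≡ −1.
Repeated squaring mod 41: 34^2 = 1156 ≡ 8; 34^4 ≡ 8² = 64 ≡ 23; 34^8 ≡ 23² = 529 ≡ 37; 34^16 ≡ 37² = 1369 ≡ 16.
Since 20 = 16 + 4, 34^20 ≡ 16 · 23; multiplying out mod 41: 16·23 = 368 ≡ 40. Thus 34^20 ≡ 40 ≡ −1 (mod 41).
The value −1 means 34 is a non-residue modulo 41, so t² ≡ 34 (mod 41) is impossible.

No, no such integer exists.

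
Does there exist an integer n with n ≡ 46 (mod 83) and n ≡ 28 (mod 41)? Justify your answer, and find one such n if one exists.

n = 1955

gcd(83, 41) = 1, so the Chinese Remainder Theorem guarantees exactly one residue class mod 3403 satisfying both.
Any solution of the first congruence is n = 46 + 83t; substituting into the second, 83t ≡ 28 − 46 ≡ 23 (mod 41).
83 ≡ 1 (mod 41), so this reads 1t ≡ 23 (mod 41). So t ≡ 23 (mod 41).
With t = 23: n = 46 + 83·23 = 1955.
Indeed 1955 ≡ 46 (mod 83) and 1955 ≡ 28 (mod 41).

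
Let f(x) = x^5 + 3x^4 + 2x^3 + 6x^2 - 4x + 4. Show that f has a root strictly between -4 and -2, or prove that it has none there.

Yes, f has a root in the interval.

f(-4) = -268 and f(-2) = 36, which have opposite signs.
As a polynomial, f is continuous on every closed interval.
By the Intermediate Value Theorem, f takes the value 0 somewhere in the open interval.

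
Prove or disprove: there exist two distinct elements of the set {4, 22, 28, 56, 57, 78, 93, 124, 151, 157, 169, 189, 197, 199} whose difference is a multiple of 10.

4 mod 10 = 4 and 124 mod 10 = 4, so 124 − 4 = 120 = 12·10.

Yes: 4 and 124.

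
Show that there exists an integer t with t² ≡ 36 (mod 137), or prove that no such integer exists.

Take t = 131. Then 131² = 17161 = 125·137 + 36, so 131² ≡ 36 (mod 137).

t = 131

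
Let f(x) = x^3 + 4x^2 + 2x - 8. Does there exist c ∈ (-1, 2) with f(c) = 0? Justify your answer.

Such a root exists.

f(-1) = -7 and f(2) = 20, which have opposite signs.
Since f is a polynomial it is continuous on [-1, 2].
By the Intermediate Value Theorem, f takes the value 0 somewhere in the open interval.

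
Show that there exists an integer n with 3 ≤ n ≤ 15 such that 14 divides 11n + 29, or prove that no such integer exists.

Try n = 5: 11·5 + 29 = 84 = 6·14, which is divisible by 14.

n = 5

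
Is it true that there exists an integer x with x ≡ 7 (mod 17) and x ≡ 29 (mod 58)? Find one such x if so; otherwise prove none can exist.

The moduli 17 and 58 are coprime, so by the Chinese Remainder Theorem a unique solution modulo 986 exists.
Any solution of the first congruence is x = 7 + 17t; substituting into the second, 17t ≡ 29 − 7 ≡ 22 (mod 58).
Since 17·41 = 697 = 12·58 + 1, the inverse of 17 mod 58 is 41.
Multiplying by 41: t ≡ 41·22 = 902 ≡ 32 (mod 58).
Taking t = 32 gives x = 7 + 17·32 = 551.
Check: 551 mod 17 = 7, 551 mod 58 = 29. ✓

x = 551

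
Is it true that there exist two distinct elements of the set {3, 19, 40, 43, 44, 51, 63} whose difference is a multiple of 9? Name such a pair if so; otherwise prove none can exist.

Residues mod 9: 3↦3, 19↦1, 40↦4, 43↦7, 44↦8, 51↦6, 63↦0.
No residue repeats among the 7 elements, so no pair has difference ≡ 0 (mod 9).

No such pair exists.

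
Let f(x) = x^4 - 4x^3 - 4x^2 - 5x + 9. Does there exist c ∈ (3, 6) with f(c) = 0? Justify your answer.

Such a root exists.

f(3) = -69 and f(6) = 267, which have opposite signs.
f is continuous everywhere (it is a polynomial), in particular on [3, 6].
By the Intermediate Value Theorem f must vanish at some point of (3, 6).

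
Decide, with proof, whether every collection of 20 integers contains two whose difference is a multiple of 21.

Take the 20 consecutive integers 29, 30, …, 48: their residues mod 21 are all distinct because 20 ≤ 21.
No two share a residue, so no pair has difference divisible by 21; the claim fails for this set.

No, the set {29, 30, 31, 32, 33, 34, 35, 36, 37, 38, 39, 40, 41, 42, 43, 44, 45, 46, 47, 48} is a counterexample.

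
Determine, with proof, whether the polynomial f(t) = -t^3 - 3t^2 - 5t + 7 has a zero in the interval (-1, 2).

f(-1) = 10 and f(2) = -23, which have opposite signs.
f is continuous everywhere (it is a polynomial), in particular on [-1, 2].
By the Intermediate Value Theorem, f takes the value 0 somewhere in the open interval.

Yes, f has a root in the interval.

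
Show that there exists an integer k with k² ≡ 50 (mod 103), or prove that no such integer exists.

k = 16

k = 16 works: 16² = 256, and 256 − 50 = 206 = 2·103.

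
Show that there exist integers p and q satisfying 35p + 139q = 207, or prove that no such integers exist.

Since gcd(35, 139) = 1, every integer is an integer combination of 35 and 139.
Dividing repeatedly: 139 = 3·35 + 34, 35 = 1·34 + 1, 34 = 34·1 + 0.
Unwinding: 1 = 35 − 1·34 = 35 − (139 − 3·35) = −139 + 4·35, i.e. 35·4 + 139·(-1) = 1.
Times 207: 35·828 + 139·(-207) = 207, so (828, -207) solves it.
The general solution is p = 828 + 139k, q = -207 − 35k; taking k = -5 gives the smaller pair p = 133, q = -32.
Check: 35·133 + 139·(-32) = 4655 − 4448 = 207. ✓

p = 133, q = -32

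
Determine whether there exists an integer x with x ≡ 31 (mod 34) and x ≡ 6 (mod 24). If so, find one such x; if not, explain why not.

Both moduli are multiples of 2 = gcd(34, 24), so any solution would satisfy x ≡ 31 and x ≡ 6 modulo 2 simultaneously.
However 31 ≡ 1 and 6 ≡ 0 (mod 2), and 1 ≠ 0.
Therefore no such x exists.

No, no such integer exists.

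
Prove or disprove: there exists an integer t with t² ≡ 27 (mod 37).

t = 8

Take t = 8. Then 8² = 64 = 1·37 + 27, so 8² ≡ 27 (mod 37).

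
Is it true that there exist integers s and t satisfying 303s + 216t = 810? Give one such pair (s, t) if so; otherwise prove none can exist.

Since gcd(303, 216) = 3 and 810 = 3·270, Bézout's identity guarantees a solution.
Dividing through by 3 reduces the equation to 101s + 72t = 270.
Run the Euclidean algorithm on 101 and 72: 101 = 1·72 + 29, 72 = 2·29 + 14, 29 = 2·14 + 1, 14 = 14·1 + 0.
Working back up the chain: 1 = 29 − 2·14 = 29 − 2·(72 − 2·29) = −2·72 + 5·29 = −2·72 + 5·(101 − 1·72) = 5·101 − 7·72. So 101·5 + 72·(-7) = 1.
Times 270: 101·1350 + 72·(-1890) = 270, so (1350, -1890) solves it.
Subtracting 18·72 from s and adding 18·101 to t gives the tidier solution (54, -72).
Check: 303·54 + 216·(-72) = 16362 − 15552 = 810. ✓

s = 54, t = -72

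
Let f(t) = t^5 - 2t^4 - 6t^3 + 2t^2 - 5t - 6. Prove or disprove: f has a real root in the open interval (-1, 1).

Yes, f has a root in the interval.

f(-1) = 4 and f(1) = -16, which have opposite signs.
Since f is a polynomial it is continuous on [-1, 1].
By the Intermediate Value Theorem, f takes the value 0 somewhere in the open interval.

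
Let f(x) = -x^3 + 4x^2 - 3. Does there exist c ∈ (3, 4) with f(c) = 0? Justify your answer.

Such a root exists.

f(3) = 6 and f(4) = -3, which have opposite signs.
f is continuous everywhere (it is a polynomial), in particular on [3, 4].
So by the Intermediate Value Theorem there is a c strictly between 3 and 4 with f(c) = 0.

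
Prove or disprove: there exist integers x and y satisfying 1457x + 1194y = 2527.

1457 and 1194 are coprime, so 1457x + 1194y ranges over all of ℤ.
Run the Euclidean algorithm on 1457 and 1194: 1457 = 1·1194 + 263, 1194 = 4·263 + 142, 263 = 1·142 + 121, 142 = 1·121 + 21, 121 = 5·21 + 16, 21 = 1·16 + 5, 16 = 3·5 + 1, 5 = 5·1 + 0.
Unwinding: 1 = 16 − 3·5 = 16 − 3·(21 − 1·16) = −3·21 + 4·16 = −3·21 + 4·(121 − 5·21) = 4·121 − 23·21 = 4·121 − 23·(142 − 1·121) = −23·142 + 27·121 = −23·142 + 27·(263 − 1·142) = 27·263 − 50·142 = 27·263 − 50·(1194 − 4·263) = −50·1194 + 227·263 = −50·1194 + 227·(1457 − 1·1194) = 227·1457 − 277·1194, i.e. 1457·227 + 1194·(-277) = 1.
Times 2527: 1457·573629 + 1194·(-699979) = 2527, so (573629, -699979) solves it.
Subtracting 480·1194 from x and adding 480·1457 to y gives the tidier solution (509, -619).
Indeed 1457·509 + 1194·(-619) = 741613 − 739086 = 2527.

x = 509, y = -619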